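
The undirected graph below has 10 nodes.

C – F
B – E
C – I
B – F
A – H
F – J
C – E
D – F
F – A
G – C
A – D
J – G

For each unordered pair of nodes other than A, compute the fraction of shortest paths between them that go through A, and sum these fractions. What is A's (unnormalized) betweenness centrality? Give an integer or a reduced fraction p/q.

8

Pairs whose geodesics pass through A — C–H: 1; B–H: 1; H–J: 1; H–E: 2/2; H–F: 1; H–I: 1; H–D: 1; H–G: 2/2.
All other pairs contribute 0.
Summing the contributions gives betweenness(A) = 8.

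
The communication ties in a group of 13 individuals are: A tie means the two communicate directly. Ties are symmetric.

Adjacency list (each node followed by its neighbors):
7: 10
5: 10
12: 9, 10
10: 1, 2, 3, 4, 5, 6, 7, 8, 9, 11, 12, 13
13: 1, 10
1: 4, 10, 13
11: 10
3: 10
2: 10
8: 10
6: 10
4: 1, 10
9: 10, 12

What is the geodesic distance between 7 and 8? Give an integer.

2

One shortest route is 7 – 10 – 8, which uses 2 edges, and 7 and 8 are not directly tied, so nothing shorter exists. So d(7,8) = 2.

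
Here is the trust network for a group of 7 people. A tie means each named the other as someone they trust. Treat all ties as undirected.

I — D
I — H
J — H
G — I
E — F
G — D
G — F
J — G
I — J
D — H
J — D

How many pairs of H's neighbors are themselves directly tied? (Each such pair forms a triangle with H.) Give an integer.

H's neighbors: D, I, and J.
Neighbor pairs that are themselves tied: H–D–I; H–D–J; H–I–J. Each forms one triangle with H, for 3 in total.

3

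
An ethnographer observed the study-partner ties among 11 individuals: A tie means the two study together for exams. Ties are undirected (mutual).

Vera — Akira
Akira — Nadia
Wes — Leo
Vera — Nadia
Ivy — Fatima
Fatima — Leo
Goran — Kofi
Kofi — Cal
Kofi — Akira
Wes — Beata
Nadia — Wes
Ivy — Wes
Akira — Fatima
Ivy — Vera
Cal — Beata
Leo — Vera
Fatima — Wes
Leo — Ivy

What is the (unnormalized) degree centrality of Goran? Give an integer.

1

Goran is directly tied to Kofi. That is 1 neighbor, so the degree of Goran is 1.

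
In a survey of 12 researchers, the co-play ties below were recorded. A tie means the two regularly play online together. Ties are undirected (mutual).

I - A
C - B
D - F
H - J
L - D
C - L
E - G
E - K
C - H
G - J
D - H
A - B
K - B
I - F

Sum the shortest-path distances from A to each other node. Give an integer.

28

Distances from A: B:1, C:2, D:3, E:3, F:2, G:4, H:3, I:1, J:4, K:2, L:3.
Sum = 1 + 2 + 3 + 3 + 2 + 4 + 3 + 1 + 4 + 2 + 3 = 28.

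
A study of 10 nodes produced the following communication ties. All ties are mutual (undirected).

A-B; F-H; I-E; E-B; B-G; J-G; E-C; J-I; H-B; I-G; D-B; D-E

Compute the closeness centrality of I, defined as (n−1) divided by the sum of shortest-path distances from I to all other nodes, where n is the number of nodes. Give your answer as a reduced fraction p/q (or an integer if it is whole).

9/19

Distances from I: A:3, B:2, C:2, D:2, E:1, F:4, G:1, H:3, J:1. Sum = 19.
n = 10, so closeness = 9/19.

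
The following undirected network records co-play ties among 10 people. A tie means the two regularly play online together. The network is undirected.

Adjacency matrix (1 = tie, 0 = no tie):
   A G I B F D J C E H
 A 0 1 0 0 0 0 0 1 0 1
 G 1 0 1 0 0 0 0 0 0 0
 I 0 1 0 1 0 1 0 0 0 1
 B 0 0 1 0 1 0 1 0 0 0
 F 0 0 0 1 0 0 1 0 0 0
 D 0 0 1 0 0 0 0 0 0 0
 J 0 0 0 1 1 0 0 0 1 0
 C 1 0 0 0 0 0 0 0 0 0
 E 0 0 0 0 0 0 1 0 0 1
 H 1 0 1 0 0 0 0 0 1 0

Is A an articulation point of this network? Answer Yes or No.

Yes

Removing A leaves {B, D, E, F, G, H, I, and J} with no path to {C}, so the network splits into 2 components. A is a cut vertex.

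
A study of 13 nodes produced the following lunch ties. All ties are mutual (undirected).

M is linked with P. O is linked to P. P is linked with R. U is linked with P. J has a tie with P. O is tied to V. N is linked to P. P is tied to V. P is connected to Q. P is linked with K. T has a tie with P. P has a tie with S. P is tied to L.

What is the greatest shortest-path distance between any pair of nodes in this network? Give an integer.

Eccentricity of each node (its greatest distance to any other): J:2, K:2, L:2, M:2, N:2, O:2, P:1, Q:2, R:2, S:2, T:2, U:2, V:2.
The maximum eccentricity is 2, realized for instance by the pair R–L via R – P – L. So the diameter is 2.

2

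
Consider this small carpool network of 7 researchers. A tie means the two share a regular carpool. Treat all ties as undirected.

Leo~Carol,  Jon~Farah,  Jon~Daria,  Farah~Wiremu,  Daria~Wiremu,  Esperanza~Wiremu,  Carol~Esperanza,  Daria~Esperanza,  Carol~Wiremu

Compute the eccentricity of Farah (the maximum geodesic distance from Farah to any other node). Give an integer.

Distances from Farah: Carol:2, Daria:2, Esperanza:2, Jon:1, Leo:3, Wiremu:1.
The largest is 3 (to Leo), so the eccentricity of Farah is 3.

3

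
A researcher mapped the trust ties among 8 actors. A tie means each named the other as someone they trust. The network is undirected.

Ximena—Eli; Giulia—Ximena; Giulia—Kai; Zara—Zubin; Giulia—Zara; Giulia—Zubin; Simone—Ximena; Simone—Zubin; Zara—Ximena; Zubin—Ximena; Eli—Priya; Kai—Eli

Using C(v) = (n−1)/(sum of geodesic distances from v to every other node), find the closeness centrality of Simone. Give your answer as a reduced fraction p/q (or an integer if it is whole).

1/2

Distances from Simone: Eli:2, Giulia:2, Kai:3, Priya:3, Ximena:1, Zara:2, Zubin:1. Sum = 14.
n = 8, so closeness = 7/14 = 1/2.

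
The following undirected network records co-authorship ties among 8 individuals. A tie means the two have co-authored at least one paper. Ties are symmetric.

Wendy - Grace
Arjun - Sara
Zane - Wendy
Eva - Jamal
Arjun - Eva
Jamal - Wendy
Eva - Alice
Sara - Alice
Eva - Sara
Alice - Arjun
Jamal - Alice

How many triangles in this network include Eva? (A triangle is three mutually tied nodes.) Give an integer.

4

Eva's neighbors: Alice, Arjun, Jamal, and Sara.
Neighbor pairs that are themselves tied: Eva–Alice–Arjun; Eva–Alice–Jamal; Eva–Alice–Sara; Eva–Arjun–Sara. Each forms one triangle with Eva, for 4 in total.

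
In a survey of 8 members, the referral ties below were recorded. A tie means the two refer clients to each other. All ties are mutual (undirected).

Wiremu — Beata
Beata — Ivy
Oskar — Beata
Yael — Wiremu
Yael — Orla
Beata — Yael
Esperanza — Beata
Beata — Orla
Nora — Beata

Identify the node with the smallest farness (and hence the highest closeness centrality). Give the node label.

Farness (sum of distances to all others) for each node — Beata:7, Esperanza:13, Ivy:13, Nora:13, Orla:12, Oskar:13, Wiremu:12, Yael:11.
The smallest farness is 7, for Beata, so Beata has the highest closeness.

Beata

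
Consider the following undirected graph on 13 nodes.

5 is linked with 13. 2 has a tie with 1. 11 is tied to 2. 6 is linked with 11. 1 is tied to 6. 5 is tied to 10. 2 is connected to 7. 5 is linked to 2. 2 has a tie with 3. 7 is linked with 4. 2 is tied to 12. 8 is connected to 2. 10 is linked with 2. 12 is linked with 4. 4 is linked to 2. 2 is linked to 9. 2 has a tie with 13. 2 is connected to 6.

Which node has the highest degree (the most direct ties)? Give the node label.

2

Degrees — 1:2, 2:12, 3:1, 4:3, 5:3, 6:3, 7:2, 8:1, 9:1, 10:2, 11:2, 12:2, 13:2.
The maximum is 12, attained only by 2.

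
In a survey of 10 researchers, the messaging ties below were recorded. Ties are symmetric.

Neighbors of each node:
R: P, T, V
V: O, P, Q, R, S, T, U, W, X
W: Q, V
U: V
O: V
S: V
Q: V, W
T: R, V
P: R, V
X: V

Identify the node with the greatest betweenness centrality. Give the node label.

Unnormalized betweenness of each node: O:0, P:0, Q:0, R:1/2, S:0, T:0, U:0, V:65/2, W:0, X:0.
V has the largest value, 65/2, making it the main broker — the node through which the most shortest paths run.

V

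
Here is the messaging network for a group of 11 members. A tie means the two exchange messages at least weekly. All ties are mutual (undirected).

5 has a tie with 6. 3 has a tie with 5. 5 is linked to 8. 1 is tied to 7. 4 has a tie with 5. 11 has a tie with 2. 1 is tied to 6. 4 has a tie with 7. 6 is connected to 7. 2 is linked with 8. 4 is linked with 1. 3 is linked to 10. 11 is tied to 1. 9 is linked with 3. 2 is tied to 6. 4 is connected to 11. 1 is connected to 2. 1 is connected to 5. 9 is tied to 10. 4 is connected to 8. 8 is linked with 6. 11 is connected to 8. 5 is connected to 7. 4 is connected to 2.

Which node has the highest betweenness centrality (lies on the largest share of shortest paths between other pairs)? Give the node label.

Unnormalized betweenness of each node: 1:37/10, 2:11/15, 3:16, 4:37/10, 5:326/15, 6:28/15, 7:1/5, 8:43/15, 9:0, 10:0, 11:1/5.
5 has the largest value, 326/15, making it the main broker — the node through which the most shortest paths run.

5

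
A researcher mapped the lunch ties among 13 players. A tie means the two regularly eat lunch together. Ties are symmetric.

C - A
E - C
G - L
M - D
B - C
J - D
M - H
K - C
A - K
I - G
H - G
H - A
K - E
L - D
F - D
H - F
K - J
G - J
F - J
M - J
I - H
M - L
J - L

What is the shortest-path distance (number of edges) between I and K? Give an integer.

3

One shortest route is I – H – A – K, which uses 3 edges, and at distance 2 from I we only reach {A, F, J, L, M}, which does not include K. So d(I,K) = 3.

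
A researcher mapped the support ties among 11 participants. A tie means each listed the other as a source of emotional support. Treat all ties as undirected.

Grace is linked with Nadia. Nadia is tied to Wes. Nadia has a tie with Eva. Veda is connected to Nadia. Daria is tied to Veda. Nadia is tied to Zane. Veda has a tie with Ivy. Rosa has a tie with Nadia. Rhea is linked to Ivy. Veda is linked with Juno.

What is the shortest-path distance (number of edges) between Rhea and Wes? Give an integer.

4

One shortest route is Rhea – Ivy – Veda – Nadia – Wes, which uses 4 edges, and at distance 3 from Rhea we only reach {Daria, Juno, Nadia}, which does not include Wes. So d(Rhea,Wes) = 4.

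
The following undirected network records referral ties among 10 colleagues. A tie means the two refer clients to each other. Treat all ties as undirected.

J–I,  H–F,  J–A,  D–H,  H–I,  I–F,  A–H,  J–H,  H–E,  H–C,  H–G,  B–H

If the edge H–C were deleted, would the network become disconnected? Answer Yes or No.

Yes

Without the H–C edge there is no alternate route between H and C, so the network disconnects. It is a bridge.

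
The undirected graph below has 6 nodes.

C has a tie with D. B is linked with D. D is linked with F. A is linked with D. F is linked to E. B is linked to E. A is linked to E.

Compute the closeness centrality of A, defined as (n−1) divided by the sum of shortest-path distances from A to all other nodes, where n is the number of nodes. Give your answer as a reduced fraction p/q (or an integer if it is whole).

Distances from A: B:2, C:2, D:1, E:1, F:2. Sum = 8.
n = 6, so closeness = 5/8.

5/8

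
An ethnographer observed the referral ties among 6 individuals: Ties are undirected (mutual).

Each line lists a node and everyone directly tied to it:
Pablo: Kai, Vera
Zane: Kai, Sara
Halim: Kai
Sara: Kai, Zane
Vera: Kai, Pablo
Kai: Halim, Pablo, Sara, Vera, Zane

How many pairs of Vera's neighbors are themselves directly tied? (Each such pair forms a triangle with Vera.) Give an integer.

1

Vera's neighbors: Kai and Pablo.
Neighbor pairs that are themselves tied: Vera–Kai–Pablo. Each forms one triangle with Vera, for 1 in total.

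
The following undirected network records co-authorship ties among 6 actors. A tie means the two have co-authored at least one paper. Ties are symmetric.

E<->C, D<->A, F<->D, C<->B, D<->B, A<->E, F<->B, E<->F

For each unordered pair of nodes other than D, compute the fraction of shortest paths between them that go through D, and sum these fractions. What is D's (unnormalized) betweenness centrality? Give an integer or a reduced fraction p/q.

3/2

Pairs whose geodesics pass through D — B–A: 1; A–F: 1/2.
All other pairs contribute 0.
Summing the contributions gives betweenness(D) = 3/2.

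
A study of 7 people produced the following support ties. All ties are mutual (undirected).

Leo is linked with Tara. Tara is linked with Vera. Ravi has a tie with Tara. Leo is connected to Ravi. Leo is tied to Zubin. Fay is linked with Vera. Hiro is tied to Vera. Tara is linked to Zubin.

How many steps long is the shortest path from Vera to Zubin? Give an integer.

2

One shortest route is Vera – Tara – Zubin, which uses 2 edges, and Vera and Zubin are not directly tied, so nothing shorter exists. So d(Vera,Zubin) = 2.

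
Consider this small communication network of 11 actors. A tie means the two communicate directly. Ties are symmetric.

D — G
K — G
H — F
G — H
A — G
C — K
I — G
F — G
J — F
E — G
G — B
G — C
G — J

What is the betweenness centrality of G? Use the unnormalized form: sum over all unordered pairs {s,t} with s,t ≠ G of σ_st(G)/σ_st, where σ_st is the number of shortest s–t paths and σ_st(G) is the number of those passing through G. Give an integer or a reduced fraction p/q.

Pairs whose geodesics pass through G — A–F: 1; A–D: 1; A–E: 1; A–I: 1; A–C: 1; A–H: 1; A–K: 1; A–B: 1; A–J: 1; F–D: 1; F–E: 1; F–I: 1; F–C: 1; F–K: 1 … (+28 more pairs).
All other pairs contribute 0.
Summing the contributions gives betweenness(G) = 83/2.

83/2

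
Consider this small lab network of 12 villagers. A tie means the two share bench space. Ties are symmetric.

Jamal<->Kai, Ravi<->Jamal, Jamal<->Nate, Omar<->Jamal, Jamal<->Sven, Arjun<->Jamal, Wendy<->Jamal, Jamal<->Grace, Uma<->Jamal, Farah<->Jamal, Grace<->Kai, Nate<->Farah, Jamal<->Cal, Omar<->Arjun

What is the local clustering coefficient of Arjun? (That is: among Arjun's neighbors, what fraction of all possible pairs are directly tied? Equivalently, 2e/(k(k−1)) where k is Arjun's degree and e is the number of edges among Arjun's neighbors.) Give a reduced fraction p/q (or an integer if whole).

Arjun's neighbors: Jamal and Omar (k = 2).
Possible neighbor pairs: C(2,2) = 1. Edges among them: Jamal–Omar → e = 1.
Clustering(Arjun) = 1/1.

1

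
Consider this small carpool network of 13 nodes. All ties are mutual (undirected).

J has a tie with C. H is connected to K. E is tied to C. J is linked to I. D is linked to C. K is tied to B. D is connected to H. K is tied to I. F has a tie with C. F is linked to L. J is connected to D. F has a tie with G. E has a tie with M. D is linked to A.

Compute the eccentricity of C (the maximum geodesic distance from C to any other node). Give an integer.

4

Distances from C: A:2, B:4, D:1, E:1, F:1, G:2, H:2, I:2, J:1, K:3, L:2, M:2.
The largest is 4 (to B), so the eccentricity of C is 4.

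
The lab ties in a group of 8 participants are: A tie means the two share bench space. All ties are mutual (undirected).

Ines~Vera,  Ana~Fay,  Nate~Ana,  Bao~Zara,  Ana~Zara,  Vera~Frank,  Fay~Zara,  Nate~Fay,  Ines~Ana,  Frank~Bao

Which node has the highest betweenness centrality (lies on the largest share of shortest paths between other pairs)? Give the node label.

Ana

Unnormalized betweenness of each node: Ana:23/3, Bao:11/3, Fay:4/3, Frank:2, Ines:13/3, Nate:0, Vera:7/3, Zara:17/3.
Ana has the largest value, 23/3, making it the main broker — the node through which the most shortest paths run.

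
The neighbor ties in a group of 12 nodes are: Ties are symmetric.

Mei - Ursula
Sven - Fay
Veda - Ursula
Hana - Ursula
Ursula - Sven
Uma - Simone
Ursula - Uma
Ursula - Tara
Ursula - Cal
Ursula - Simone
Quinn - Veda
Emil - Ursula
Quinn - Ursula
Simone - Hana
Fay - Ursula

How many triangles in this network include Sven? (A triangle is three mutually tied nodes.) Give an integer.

1

Sven's neighbors: Fay and Ursula.
Neighbor pairs that are themselves tied: Sven–Fay–Ursula. Each forms one triangle with Sven, for 1 in total.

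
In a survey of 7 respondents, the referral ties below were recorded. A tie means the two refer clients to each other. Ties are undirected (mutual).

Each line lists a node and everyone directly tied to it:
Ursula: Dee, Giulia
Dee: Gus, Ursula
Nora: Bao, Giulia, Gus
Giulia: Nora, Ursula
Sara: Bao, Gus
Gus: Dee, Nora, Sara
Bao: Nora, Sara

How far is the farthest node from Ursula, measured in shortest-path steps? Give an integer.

Distances from Ursula: Bao:3, Dee:1, Giulia:1, Gus:2, Nora:2, Sara:3.
The largest is 3 (to Sara and Bao), so the eccentricity of Ursula is 3.

3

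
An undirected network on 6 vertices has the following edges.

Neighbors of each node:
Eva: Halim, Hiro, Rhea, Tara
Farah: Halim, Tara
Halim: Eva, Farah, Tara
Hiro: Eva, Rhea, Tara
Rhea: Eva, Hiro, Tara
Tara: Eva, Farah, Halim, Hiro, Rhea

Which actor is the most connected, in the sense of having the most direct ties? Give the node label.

Degrees — Eva:4, Farah:2, Halim:3, Hiro:3, Rhea:3, Tara:5.
The maximum is 5, attained only by Tara.

Tara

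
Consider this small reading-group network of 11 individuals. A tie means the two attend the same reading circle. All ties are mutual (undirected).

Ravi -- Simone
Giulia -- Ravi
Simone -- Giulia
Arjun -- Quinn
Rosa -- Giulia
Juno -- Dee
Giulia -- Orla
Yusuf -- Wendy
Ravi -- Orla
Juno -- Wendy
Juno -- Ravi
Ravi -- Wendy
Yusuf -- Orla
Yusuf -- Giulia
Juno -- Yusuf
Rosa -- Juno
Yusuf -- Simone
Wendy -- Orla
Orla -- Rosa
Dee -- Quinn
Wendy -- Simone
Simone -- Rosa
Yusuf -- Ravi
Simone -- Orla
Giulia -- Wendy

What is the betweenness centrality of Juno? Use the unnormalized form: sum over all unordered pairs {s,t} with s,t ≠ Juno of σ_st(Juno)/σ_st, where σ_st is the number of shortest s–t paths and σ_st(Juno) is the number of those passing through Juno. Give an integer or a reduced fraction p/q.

87/4

Pairs whose geodesics pass through Juno — Arjun–Simone: 4/4; Arjun–Wendy: 1; Arjun–Ravi: 1; Arjun–Giulia: 4/4; Arjun–Orla: 4/4; Arjun–Yusuf: 1; Arjun–Rosa: 1; Quinn–Simone: 4/4; Quinn–Wendy: 1; Quinn–Ravi: 1; Quinn–Giulia: 4/4; Quinn–Orla: 4/4; Quinn–Yusuf: 1; Quinn–Rosa: 1 … (+10 more pairs).
All other pairs contribute 0.
Summing the contributions gives betweenness(Juno) = 87/4.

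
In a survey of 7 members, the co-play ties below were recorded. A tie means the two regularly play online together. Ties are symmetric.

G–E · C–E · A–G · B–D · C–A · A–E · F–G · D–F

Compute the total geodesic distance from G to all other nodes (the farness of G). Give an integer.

10

Distances from G: A:1, B:3, C:2, D:2, E:1, F:1.
Sum = 1 + 3 + 2 + 2 + 1 + 1 = 10.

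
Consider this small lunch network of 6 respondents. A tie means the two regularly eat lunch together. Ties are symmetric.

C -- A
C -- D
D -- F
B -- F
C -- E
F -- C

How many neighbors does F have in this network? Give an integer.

3

F is directly tied to B, C, and D. That is 3 neighbors, so the degree of F is 3.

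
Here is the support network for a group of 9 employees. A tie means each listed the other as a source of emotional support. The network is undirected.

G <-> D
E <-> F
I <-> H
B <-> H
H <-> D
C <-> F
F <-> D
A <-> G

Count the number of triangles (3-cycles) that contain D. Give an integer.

0

D's neighbors are F, G, and H, but none of them are tied to each other, so no triangle contains D.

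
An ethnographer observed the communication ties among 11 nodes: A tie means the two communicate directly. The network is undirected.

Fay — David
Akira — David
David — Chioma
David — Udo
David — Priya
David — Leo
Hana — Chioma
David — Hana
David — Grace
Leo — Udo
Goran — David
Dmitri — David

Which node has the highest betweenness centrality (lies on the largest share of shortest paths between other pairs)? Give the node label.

Unnormalized betweenness of each node: Akira:0, Chioma:0, David:43, Dmitri:0, Fay:0, Goran:0, Grace:0, Hana:0, Leo:0, Priya:0, Udo:0.
David has the largest value, 43, making it the main broker — the node through which the most shortest paths run.

David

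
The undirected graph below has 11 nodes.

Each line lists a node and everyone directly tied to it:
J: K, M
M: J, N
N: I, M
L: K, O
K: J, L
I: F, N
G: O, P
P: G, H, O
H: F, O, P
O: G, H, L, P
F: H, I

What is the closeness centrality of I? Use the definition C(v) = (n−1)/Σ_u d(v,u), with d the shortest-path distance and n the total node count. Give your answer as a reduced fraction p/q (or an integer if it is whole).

Distances from I: F:1, G:4, H:2, J:3, K:4, L:4, M:2, N:1, O:3, P:3. Sum = 27.
n = 11, so closeness = 10/27.

10/27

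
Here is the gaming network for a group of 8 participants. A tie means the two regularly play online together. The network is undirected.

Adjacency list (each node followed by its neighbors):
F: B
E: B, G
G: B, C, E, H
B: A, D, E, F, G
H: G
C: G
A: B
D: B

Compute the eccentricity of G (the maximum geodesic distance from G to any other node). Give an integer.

Distances from G: A:2, B:1, C:1, D:2, E:1, F:2, H:1.
The largest is 2 (to F, D, and A), so the eccentricity of G is 2.

2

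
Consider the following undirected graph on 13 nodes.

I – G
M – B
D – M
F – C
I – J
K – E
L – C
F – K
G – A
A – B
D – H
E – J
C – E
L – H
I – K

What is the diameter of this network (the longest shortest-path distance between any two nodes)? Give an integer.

5

Eccentricity of each node (its greatest distance to any other): A:5, B:5, C:5, D:5, E:5, F:5, G:5, H:5, I:5, J:5, K:5, L:5, M:5.
The maximum eccentricity is 5, realized for instance by the pair J–M via J – I – G – A – B – M. So the diameter is 5.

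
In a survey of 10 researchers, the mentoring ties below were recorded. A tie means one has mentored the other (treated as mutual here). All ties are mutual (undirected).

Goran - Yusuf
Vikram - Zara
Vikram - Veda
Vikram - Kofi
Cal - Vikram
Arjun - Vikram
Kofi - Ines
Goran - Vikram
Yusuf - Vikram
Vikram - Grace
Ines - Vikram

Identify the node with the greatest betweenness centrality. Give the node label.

Unnormalized betweenness of each node: Arjun:0, Cal:0, Goran:0, Grace:0, Ines:0, Kofi:0, Veda:0, Vikram:34, Yusuf:0, Zara:0.
Vikram has the largest value, 34, making it the main broker — the node through which the most shortest paths run.

Vikram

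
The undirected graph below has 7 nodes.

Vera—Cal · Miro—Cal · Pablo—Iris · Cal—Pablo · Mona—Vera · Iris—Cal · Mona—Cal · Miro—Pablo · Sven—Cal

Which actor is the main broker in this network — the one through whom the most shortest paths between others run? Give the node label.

Cal

Unnormalized betweenness of each node: Cal:23/2, Iris:0, Miro:0, Mona:0, Pablo:1/2, Sven:0, Vera:0.
Cal has the largest value, 23/2, making it the main broker — the node through which the most shortest paths run.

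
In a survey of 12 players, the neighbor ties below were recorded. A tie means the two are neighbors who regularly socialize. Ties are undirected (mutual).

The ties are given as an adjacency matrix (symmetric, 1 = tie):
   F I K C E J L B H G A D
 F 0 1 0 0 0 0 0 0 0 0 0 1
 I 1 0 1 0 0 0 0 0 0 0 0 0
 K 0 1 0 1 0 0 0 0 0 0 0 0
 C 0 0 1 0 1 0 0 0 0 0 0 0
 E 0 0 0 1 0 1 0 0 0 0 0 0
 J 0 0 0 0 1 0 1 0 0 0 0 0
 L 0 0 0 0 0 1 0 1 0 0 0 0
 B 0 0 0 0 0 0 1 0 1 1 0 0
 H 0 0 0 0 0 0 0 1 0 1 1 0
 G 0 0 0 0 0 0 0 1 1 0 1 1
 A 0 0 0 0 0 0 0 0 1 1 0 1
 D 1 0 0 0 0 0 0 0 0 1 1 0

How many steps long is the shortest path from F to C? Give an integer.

One shortest route is F – I – K – C, which uses 3 edges, and at distance 2 from F we only reach {A, G, K}, which does not include C. So d(F,C) = 3.

3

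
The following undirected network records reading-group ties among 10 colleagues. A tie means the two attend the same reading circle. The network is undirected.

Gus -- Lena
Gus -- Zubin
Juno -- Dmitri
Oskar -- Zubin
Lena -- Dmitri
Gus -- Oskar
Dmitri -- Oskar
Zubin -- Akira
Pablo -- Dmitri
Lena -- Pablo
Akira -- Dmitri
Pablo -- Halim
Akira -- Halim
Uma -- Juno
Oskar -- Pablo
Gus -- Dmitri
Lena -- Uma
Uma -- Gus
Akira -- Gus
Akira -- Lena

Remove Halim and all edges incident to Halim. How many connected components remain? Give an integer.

1

Halim's neighbors (Akira and Pablo) remain reachable from one another through other ties, so the rest of the network stays in one piece.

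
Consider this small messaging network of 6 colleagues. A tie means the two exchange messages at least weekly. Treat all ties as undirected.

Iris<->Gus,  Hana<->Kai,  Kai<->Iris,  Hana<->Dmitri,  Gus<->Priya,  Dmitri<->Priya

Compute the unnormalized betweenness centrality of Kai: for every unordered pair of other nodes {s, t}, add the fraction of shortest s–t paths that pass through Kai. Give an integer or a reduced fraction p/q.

Pairs whose geodesics pass through Kai — Iris–Dmitri: 1/2; Iris–Hana: 1; Gus–Hana: 1/2.
All other pairs contribute 0.
Summing the contributions gives betweenness(Kai) = 2.

2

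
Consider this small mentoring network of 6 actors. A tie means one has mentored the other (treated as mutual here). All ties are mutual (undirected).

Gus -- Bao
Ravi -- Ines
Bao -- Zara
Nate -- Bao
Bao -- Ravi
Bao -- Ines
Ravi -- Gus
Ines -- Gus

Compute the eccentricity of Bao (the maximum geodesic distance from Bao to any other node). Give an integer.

1

Distances from Bao: Gus:1, Ines:1, Nate:1, Ravi:1, Zara:1.
The largest is 1 (to Ravi, Ines, Gus, Nate, and Zara), so the eccentricity of Bao is 1.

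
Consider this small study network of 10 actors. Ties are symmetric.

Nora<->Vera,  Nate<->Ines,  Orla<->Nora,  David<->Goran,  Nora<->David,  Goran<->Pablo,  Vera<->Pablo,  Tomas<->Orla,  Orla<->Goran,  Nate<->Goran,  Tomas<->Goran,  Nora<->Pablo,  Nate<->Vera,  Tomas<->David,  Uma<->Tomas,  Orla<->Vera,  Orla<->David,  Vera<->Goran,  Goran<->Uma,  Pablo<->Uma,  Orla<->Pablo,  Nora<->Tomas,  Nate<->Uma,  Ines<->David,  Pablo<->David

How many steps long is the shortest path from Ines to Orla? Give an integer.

2

One shortest route is Ines – David – Orla, which uses 2 edges, and Ines and Orla are not directly tied, so nothing shorter exists. So d(Ines,Orla) = 2.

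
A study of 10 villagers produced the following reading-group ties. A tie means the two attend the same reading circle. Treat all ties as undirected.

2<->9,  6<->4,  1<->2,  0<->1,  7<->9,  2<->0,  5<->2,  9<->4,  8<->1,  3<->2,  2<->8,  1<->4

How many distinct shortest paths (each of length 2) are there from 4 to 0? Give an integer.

1

The shortest distance is 2, and the only length-2 path is 4–1–0. So there is exactly 1 shortest path.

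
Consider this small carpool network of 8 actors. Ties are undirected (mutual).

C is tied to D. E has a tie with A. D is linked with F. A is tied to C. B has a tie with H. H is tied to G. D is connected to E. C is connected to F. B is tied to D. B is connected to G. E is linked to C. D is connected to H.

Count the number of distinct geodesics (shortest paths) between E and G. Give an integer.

2

The shortest distance is 3. The length-3 paths are: E–D–B–G; E–D–H–G.
That gives 2 distinct shortest paths.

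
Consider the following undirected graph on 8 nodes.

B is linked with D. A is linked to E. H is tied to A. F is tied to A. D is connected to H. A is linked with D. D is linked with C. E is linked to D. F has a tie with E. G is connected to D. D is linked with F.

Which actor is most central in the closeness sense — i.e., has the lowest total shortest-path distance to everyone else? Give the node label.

D

Farness (sum of distances to all others) for each node — A:10, B:13, C:13, D:7, E:11, F:11, G:13, H:12.
The smallest farness is 7, for D, so D has the highest closeness.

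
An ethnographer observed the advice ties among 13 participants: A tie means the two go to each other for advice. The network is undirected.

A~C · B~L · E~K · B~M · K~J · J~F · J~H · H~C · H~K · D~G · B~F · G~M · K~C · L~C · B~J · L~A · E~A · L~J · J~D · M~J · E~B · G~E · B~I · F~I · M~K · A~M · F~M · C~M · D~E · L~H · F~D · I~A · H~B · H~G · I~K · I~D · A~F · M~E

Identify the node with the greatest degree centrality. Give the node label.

Degrees — A:6, B:7, C:5, D:5, E:6, F:6, G:4, H:6, I:5, J:7, K:6, L:5, M:8.
The maximum is 8, attained only by M.

M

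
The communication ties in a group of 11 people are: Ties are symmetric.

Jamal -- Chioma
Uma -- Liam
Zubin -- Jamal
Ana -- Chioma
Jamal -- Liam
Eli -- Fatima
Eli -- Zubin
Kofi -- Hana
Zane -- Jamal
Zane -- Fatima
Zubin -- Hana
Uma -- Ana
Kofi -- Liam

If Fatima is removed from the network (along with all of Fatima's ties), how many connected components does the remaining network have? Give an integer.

1

Fatima's neighbors (Eli and Zane) remain reachable from one another through other ties, so the rest of the network stays in one piece.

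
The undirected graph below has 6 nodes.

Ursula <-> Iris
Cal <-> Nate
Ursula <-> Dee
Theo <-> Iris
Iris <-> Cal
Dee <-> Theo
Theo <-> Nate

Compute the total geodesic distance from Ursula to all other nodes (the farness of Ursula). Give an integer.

9

Distances from Ursula: Cal:2, Dee:1, Iris:1, Nate:3, Theo:2.
Sum = 2 + 1 + 1 + 3 + 2 = 9.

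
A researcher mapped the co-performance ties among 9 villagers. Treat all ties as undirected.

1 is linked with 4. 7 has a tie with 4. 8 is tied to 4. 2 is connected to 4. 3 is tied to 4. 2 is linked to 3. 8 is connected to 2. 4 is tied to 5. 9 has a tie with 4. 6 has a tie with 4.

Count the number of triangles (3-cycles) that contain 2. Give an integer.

2

2's neighbors: 3, 4, and 8.
Neighbor pairs that are themselves tied: 2–3–4; 2–4–8. Each forms one triangle with 2, for 2 in total.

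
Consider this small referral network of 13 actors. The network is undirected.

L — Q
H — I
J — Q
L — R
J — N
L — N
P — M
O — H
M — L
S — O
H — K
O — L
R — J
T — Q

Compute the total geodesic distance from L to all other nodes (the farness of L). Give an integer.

21

Distances from L: H:2, I:3, J:2, K:3, M:1, N:1, O:1, P:2, Q:1, R:1, S:2, T:2.
Sum = 2 + 3 + 2 + 3 + 1 + 1 + 1 + 2 + 1 + 1 + 2 + 2 = 21.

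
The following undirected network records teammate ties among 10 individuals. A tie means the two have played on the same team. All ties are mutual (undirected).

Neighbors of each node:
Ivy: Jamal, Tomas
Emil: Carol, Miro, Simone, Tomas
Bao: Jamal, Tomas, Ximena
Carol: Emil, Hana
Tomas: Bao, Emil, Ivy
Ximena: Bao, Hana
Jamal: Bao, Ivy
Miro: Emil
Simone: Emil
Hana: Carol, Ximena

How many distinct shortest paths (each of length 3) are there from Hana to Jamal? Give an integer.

The shortest distance is 3, and the only length-3 path is Hana–Ximena–Bao–Jamal. So there is exactly 1 shortest path.

1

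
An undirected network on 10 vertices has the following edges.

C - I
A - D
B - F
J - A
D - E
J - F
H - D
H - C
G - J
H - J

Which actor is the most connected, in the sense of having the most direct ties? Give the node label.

J

Degrees — A:2, B:1, C:2, D:3, E:1, F:2, G:1, H:3, I:1, J:4.
The maximum is 4, attained only by J.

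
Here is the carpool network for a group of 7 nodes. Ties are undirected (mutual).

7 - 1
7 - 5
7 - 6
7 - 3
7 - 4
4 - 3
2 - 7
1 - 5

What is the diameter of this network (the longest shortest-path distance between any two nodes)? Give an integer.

Eccentricity of each node (its greatest distance to any other): 1:2, 2:2, 3:2, 4:2, 5:2, 6:2, 7:1.
The maximum eccentricity is 2, realized for instance by the pair 5–6 via 5 – 7 – 6. So the diameter is 2.

2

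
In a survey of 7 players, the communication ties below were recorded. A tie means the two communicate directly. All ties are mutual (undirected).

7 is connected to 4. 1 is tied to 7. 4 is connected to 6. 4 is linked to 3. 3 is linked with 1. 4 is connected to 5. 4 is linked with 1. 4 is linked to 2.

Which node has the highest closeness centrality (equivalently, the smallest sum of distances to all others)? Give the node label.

Farness (sum of distances to all others) for each node — 1:9, 2:11, 3:10, 4:6, 5:11, 6:11, 7:10.
The smallest farness is 6, for 4, so 4 has the highest closeness.

4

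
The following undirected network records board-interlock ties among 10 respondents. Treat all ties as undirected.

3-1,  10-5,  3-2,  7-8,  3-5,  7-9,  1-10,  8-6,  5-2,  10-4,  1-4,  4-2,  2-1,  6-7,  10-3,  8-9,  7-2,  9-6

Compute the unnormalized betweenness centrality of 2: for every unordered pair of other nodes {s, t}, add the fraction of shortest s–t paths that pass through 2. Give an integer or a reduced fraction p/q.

Pairs whose geodesics pass through 2 — 9–3: 1; 9–1: 1; 9–4: 1; 9–10: 4/4; 9–5: 1; 6–3: 1; 6–1: 1; 6–4: 1; 6–10: 4/4; 6–5: 1; 8–3: 1; 8–1: 1; 8–4: 1; 8–10: 4/4 … (+9 more pairs).
All other pairs contribute 0.
Summing the contributions gives betweenness(2) = 127/6.

127/6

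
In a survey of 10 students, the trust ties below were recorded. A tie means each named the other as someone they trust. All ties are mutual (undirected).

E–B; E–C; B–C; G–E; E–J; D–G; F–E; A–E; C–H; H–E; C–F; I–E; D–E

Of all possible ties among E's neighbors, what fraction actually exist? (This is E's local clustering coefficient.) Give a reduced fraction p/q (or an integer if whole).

E's neighbors: A, B, C, D, F, G, H, I, and J (k = 9).
Possible neighbor pairs: C(9,2) = 36. Edges among them: B–C, C–F, C–H, D–G → e = 4.
Clustering(E) = 4/36 = 1/9.

1/9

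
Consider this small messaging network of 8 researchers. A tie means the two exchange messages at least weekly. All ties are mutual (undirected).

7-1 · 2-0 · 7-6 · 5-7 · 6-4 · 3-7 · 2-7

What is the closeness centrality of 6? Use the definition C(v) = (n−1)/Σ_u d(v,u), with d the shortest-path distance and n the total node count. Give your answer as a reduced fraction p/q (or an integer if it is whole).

Distances from 6: 0:3, 1:2, 2:2, 3:2, 4:1, 5:2, 7:1. Sum = 13.
n = 8, so closeness = 7/13.

7/13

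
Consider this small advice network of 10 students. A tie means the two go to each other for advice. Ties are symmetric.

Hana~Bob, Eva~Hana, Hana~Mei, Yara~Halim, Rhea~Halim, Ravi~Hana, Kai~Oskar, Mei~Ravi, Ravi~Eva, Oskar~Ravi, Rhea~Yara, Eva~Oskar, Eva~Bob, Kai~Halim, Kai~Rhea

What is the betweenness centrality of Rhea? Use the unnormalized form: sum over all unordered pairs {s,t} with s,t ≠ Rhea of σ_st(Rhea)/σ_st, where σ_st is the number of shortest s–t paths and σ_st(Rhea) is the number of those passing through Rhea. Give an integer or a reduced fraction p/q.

Pairs whose geodesics pass through Rhea — Yara–Kai: 1/2; Yara–Hana: 2/4; Yara–Eva: 1/2; Yara–Oskar: 1/2; Yara–Mei: 1/2; Yara–Bob: 1/2; Yara–Ravi: 1/2.
All other pairs contribute 0.
Summing the contributions gives betweenness(Rhea) = 7/2.

7/2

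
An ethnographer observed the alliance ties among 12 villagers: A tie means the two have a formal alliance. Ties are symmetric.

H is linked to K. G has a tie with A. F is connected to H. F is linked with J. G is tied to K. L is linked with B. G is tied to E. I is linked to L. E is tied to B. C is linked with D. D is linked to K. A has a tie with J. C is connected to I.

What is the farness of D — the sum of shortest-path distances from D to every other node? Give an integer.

28

Distances from D: A:3, B:4, C:1, E:3, F:3, G:2, H:2, I:2, J:4, K:1, L:3.
Sum = 3 + 4 + 1 + 3 + 3 + 2 + 2 + 2 + 4 + 1 + 3 = 28.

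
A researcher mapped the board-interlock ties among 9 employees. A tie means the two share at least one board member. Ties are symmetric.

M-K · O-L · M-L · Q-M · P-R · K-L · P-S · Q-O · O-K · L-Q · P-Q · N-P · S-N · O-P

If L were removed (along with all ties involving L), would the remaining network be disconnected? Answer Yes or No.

No

Even without L, every remaining node can still reach every other (the residual graph is connected), so L is not a cut vertex.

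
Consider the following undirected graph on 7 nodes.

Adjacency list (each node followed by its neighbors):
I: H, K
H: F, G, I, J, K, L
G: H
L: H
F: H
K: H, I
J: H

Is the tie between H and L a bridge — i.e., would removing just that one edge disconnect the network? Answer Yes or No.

Without the H–L edge there is no alternate route between H and L, so the network disconnects. It is a bridge.

Yes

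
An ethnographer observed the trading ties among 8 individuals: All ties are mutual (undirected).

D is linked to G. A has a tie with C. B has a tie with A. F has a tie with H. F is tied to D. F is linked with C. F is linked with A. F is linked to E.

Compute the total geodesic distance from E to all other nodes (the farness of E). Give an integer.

15

Distances from E: A:2, B:3, C:2, D:2, F:1, G:3, H:2.
Sum = 2 + 3 + 2 + 2 + 1 + 3 + 2 = 15.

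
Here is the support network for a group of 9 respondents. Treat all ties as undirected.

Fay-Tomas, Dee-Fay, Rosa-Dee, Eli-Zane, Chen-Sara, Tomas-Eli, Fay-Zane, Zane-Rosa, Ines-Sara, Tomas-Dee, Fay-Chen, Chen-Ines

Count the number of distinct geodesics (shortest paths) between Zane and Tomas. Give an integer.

2

The shortest distance is 2. The length-2 paths are: Zane–Fay–Tomas; Zane–Eli–Tomas.
That gives 2 distinct shortest paths.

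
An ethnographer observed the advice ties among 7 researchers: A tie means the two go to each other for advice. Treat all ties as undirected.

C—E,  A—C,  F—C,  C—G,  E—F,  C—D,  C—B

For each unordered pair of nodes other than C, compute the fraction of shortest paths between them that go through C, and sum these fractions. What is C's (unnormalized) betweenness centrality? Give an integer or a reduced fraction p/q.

14

Pairs whose geodesics pass through C — A–E: 1; A–B: 1; A–D: 1; A–F: 1; A–G: 1; E–B: 1; E–D: 1; E–G: 1; B–D: 1; B–F: 1; B–G: 1; D–F: 1; D–G: 1; F–G: 1.
All other pairs contribute 0.
Summing the contributions gives betweenness(C) = 14.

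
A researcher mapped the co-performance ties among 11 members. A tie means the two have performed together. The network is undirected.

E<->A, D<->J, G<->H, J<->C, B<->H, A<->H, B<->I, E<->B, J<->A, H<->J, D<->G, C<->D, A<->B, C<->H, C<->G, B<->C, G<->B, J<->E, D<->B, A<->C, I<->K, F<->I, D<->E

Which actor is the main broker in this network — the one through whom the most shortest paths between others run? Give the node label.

B

Unnormalized betweenness of each node: A:83/60, B:275/12, C:59/30, D:113/60, E:21/20, F:0, G:1/4, H:22/15, I:17, J:13/12, K:0.
B has the largest value, 275/12, making it the main broker — the node through which the most shortest paths run.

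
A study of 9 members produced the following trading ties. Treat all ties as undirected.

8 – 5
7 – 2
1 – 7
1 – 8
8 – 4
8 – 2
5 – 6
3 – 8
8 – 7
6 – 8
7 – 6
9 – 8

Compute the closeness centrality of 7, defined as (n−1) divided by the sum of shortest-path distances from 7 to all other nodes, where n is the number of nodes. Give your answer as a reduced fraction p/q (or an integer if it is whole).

2/3

Distances from 7: 1:1, 2:1, 3:2, 4:2, 5:2, 6:1, 8:1, 9:2. Sum = 12.
n = 9, so closeness = 8/12 = 2/3.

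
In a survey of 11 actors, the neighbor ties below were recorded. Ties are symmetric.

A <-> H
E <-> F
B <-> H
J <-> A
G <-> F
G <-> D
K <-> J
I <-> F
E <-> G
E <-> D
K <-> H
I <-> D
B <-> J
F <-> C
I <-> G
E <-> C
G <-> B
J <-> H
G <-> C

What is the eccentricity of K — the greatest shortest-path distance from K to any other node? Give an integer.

4

Distances from K: A:2, B:2, C:4, D:4, E:4, F:4, G:3, H:1, I:4, J:1.
The largest is 4 (to D, F, C, I, and E), so the eccentricity of K is 4.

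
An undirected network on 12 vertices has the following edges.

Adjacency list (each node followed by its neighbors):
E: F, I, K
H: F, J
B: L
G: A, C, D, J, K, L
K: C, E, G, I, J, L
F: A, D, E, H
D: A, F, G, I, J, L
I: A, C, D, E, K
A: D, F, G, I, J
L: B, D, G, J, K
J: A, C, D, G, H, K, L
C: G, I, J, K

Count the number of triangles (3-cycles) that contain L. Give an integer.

L's neighbors: B, D, G, J, and K.
Neighbor pairs that are themselves tied: L–D–G; L–D–J; L–G–J; L–G–K; L–J–K. Each forms one triangle with L, for 5 in total.

5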